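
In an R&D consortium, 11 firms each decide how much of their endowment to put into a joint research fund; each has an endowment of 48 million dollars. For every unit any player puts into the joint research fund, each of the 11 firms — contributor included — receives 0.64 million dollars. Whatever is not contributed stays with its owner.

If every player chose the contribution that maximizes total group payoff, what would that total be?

3717.12 million dollars

Each contributed unit returns 7.040 to the group as a whole (0.64 to each of 11 players), which exceeds 1, so the social optimum is full contribution: group total = 7.040 × 528 = 3717.12.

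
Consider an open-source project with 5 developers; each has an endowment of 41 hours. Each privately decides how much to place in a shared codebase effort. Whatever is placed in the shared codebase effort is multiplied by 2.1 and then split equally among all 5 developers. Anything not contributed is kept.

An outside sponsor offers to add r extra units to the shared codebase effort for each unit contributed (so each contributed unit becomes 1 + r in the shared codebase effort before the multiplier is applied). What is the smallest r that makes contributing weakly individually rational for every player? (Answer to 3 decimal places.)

With matching at rate r, one contributed unit becomes (1 + r) in the shared codebase effort and returns 2.1 × (1 + r) / 5 to the contributor.
Setting this equal to 1: 1 + r = 5/2.1 = 2.3810.
So the minimum matching rate is r = 2.3810 − 1 = 1.381.

1.381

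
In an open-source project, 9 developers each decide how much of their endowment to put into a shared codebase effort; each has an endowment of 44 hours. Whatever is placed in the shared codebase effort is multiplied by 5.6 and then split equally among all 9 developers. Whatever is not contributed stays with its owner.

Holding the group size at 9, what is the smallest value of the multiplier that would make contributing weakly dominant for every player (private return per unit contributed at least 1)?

A contributed unit returns (multiplier)/9 to its contributor.
This reaches 1 exactly when the multiplier is 9.

9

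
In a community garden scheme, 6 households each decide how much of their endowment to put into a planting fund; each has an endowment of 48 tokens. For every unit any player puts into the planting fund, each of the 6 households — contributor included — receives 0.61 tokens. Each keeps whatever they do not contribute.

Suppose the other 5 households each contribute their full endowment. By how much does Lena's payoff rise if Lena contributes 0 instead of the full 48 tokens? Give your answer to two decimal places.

Switching from a contribution of 48 to 0 lets Lena keep an extra 48 tokens, but lowers the planting fund by 48, which costs Lena their own share of that drop: 0.61 × 48 = 29.28.
Net gain = 48 − 29.28 = 18.72. The private return per contributed unit (0.61) is below 1, so free-riding is indeed the best response regardless of what the others do.

18.72 tokens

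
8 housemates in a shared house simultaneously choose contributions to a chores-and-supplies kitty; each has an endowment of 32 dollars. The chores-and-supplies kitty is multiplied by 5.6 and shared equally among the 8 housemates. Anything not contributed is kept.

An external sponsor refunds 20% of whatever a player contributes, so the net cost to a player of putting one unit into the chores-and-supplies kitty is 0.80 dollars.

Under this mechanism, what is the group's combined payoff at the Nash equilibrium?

256.00 dollars

Even with the mechanism, each unit contributed returns only (5.6/8) / 0.80 = 0.8750 per unit of net cost, so contributing nothing is still dominant.
At the Nash equilibrium no one contributes; group total payoff = 8 × 32 = 256.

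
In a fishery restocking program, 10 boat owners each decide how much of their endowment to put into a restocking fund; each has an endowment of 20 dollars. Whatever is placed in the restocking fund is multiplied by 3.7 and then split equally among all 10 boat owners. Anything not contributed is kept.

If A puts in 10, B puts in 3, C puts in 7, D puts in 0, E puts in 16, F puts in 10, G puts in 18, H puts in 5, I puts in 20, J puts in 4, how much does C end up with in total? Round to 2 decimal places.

47.41 dollars

Total contributed: 10 + 3 + 7 + 0 + 16 + 10 + 18 + 5 + 20 + 4 = 93.
Each receives 3.7 × 93 / 10 = 34.41 from the restocking fund.
C keeps 20 − 7 = 13, so C's payoff is 13 + 34.41 = 47.41.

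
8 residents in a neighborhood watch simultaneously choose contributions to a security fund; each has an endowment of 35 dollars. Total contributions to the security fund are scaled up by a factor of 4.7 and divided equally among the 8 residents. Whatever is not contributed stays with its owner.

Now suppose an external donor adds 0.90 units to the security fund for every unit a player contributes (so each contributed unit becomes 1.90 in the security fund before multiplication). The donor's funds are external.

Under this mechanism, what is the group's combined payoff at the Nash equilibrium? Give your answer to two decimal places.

2500.40 dollars

With the mechanism, a contributed unit returns 4.7 × 1.90 / 8 = 1.1163 per unit of net cost to the contributor — now above 1 — so contributing fully is weakly dominant for every player.
So the Nash equilibrium is full contribution by all 8; the group earns 4.7 × 1.90 × 280 = 2500.40.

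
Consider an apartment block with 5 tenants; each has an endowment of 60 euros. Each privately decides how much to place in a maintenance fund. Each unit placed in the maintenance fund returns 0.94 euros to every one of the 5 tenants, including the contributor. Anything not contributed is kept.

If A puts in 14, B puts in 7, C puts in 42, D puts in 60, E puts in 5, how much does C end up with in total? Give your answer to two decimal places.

138.32 euros

Total contributed: 14 + 7 + 42 + 60 + 5 = 128.
Each receives 0.94 × 128 = 120.32 from the maintenance fund.
C keeps 60 − 42 = 18, so C's payoff is 18 + 120.32 = 138.32.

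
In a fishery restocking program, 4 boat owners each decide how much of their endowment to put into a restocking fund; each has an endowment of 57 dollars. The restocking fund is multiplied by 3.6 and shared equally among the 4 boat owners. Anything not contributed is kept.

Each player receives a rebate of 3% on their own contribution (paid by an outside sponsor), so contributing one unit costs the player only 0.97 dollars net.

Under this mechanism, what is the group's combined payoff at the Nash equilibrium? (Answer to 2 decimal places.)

228.00 dollars

Even with the mechanism, each unit contributed returns only (3.6/4) / 0.97 = 0.9278 per unit of net cost, so contributing nothing is still dominant.
Everyone keeps their endowment and the group total is 4 × 57 = 228.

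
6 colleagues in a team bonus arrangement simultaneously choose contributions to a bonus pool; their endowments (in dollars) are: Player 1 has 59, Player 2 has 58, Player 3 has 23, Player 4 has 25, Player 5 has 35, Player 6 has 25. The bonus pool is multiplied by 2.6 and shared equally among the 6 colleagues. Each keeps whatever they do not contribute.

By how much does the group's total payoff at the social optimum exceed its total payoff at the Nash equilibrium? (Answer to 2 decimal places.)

The private return per contributed unit is 2.6/6 = 0.4333 < 1 for every player regardless of endowment, so the Nash equilibrium is zero contribution and the group total is Σ E_j = 59 + 58 + 23 + 25 + 35 + 25 = 225.
Each contributed unit returns 2.600 to the group, so the social optimum is full contribution by everyone: group total = 2.600 × 225 = 585.00.
Efficiency loss = (2.600 − 1) × 225 = 360.00.

360.00 dollars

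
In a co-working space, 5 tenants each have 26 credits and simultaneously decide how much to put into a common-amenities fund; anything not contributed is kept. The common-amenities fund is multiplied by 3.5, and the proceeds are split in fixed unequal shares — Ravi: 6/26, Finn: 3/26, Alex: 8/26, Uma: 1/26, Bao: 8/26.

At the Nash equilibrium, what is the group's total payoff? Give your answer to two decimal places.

Each unit j contributes comes back to j as 3.5 × (j's share), so j prefers to contribute only if that share exceeds 1/3.5 = 0.2857; otherwise keeping the unit dominates.
Alex and Bao clear that bar, contributing 26 each; the remaining 3 contribute 0. Total contributed: 52.
The common-amenities fund pays out 3.5 × 52 = 182.00 in total (split across the unequal shares, but the aggregate is all that matters for the group sum).
The 3 free-riders keep 26 each, adding 78. Group total = 78 + 182.00 = 260.00.

260.00 credits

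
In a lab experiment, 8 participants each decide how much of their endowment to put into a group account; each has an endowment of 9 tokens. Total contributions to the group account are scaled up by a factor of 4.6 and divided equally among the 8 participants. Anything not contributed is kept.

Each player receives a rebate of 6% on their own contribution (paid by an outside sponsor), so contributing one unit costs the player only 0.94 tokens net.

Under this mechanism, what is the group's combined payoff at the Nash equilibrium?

The effective private return is (4.6/8) / 0.94 = 0.6117, which is still under 1, so the mechanism doesn't change anyone's dominant strategy: zero contribution.
Everyone keeps their endowment and the group total is 8 × 9 = 72.

72.00 tokens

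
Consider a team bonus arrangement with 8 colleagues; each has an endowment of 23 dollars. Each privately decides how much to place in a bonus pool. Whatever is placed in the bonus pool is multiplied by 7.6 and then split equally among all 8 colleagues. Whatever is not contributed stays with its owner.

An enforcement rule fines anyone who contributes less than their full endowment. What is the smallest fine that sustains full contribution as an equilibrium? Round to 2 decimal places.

1.15 dollars

Given the others contribute fully, the best deviation is to contribute 0 (any partial contribution still incurs the fine and gives up units whose private return 0.9500 is below 1).
Deviating from 23 to 0 saves 23 dollars but forfeits the deviator's share of the drop in the bonus pool: 7.6/8 × 23 = 21.85.
So the deviation gain is 23 − 21.85 = 1.15, and the fine must be at least 1.15 dollars to wipe it out.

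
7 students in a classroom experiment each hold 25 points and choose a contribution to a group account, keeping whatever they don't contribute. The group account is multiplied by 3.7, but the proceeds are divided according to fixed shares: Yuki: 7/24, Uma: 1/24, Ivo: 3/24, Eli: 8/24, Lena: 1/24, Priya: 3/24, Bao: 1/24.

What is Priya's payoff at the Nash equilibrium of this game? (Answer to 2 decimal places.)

48.13 points

Player j's private return per contributed unit is 3.7 × (j's share). Contributing is weakly dominant for j when that share is at least 1/3.7 = 0.2703, and contributing 0 is dominant otherwise.
The shares above 0.2703 belong to Yuki and Eli, contributing 25 each; the remaining 5 contribute 0. Total contributed: 50.
Priya keeps 25 and receives 3.7 × 50 × 3/24 = 23.13 from the group account, for a payoff of 48.13.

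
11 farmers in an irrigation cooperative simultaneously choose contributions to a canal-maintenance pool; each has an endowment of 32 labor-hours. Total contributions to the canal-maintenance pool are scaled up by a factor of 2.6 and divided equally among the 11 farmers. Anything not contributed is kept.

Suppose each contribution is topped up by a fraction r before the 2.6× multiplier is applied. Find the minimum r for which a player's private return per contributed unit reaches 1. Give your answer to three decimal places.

With matching at rate r, one contributed unit becomes (1 + r) in the canal-maintenance pool and returns 2.6 × (1 + r) / 11 to the contributor.
Setting this equal to 1: 1 + r = 11/2.6 = 4.2308.
So the minimum matching rate is r = 4.2308 − 1 = 3.231.

3.231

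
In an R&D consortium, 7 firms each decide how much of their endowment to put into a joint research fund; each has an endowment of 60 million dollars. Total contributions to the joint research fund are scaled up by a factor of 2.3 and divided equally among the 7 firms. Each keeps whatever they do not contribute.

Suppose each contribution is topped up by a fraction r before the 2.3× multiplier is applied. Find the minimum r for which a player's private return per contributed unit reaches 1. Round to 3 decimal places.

2.043

With matching at rate r, one contributed unit becomes (1 + r) in the joint research fund and returns 2.3 × (1 + r) / 7 to the contributor.
Setting this equal to 1: 1 + r = 7/2.3 = 3.0435.
So the minimum matching rate is r = 3.0435 − 1 = 2.043.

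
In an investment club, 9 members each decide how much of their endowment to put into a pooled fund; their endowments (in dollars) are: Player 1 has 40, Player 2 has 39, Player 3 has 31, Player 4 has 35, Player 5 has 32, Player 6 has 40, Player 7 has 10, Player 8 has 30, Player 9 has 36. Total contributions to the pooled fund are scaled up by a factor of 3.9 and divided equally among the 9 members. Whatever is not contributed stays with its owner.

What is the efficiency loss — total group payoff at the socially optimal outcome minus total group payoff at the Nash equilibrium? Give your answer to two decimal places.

849.70 dollars

The private return per contributed unit is 3.9/9 = 0.4333 < 1 for every player regardless of endowment, so the Nash equilibrium is zero contribution and the group total is Σ E_j = 40 + 39 + 31 + 35 + 32 + 40 + 10 + 30 + 36 = 293.
Each contributed unit returns 3.900 to the group, so the social optimum is full contribution by everyone: group total = 3.900 × 293 = 1142.70.
Efficiency loss = (3.900 − 1) × 293 = 849.70.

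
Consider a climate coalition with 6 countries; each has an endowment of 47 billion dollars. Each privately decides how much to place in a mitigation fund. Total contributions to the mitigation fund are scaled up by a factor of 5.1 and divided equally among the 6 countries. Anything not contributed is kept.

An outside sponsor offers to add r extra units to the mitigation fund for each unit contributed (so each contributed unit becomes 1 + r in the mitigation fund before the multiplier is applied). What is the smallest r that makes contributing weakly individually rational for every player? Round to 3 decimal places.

With matching at rate r, one contributed unit becomes (1 + r) in the mitigation fund and returns 5.1 × (1 + r) / 6 to the contributor.
Setting this equal to 1: 1 + r = 6/5.1 = 1.1765.
So the minimum matching rate is r = 1.1765 − 1 = 0.176.

0.176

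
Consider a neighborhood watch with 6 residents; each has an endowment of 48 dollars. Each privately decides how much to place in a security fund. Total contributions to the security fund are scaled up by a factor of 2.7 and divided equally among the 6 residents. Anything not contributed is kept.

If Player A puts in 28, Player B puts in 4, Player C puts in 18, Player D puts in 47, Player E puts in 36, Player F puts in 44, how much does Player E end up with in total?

Total contributed: 28 + 4 + 18 + 47 + 36 + 44 = 177.
Each receives 2.7 × 177 / 6 = 79.65 from the security fund.
Player E keeps 48 − 36 = 12, so Player E's payoff is 12 + 79.65 = 91.65.

91.65 dollars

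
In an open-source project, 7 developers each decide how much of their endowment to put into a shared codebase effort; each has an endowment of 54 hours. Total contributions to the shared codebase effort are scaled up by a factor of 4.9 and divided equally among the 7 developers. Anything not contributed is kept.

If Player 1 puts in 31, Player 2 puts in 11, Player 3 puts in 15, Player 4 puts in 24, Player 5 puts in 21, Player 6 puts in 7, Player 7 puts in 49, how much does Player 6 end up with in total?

Total contributed: 31 + 11 + 15 + 24 + 21 + 7 + 49 = 158.
Each receives 4.9 × 158 / 7 = 110.60 from the shared codebase effort.
Player 6 keeps 54 − 7 = 47, so Player 6's payoff is 47 + 110.60 = 157.60.

157.60 hours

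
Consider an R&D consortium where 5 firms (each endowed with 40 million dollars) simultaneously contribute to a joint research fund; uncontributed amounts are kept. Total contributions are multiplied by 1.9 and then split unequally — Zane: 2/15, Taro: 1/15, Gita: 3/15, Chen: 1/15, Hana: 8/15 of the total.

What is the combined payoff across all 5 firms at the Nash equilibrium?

236.00 million dollars

For player j, contributing a unit is worthwhile iff 1.9 × (j's share) ≥ 1, i.e. iff j's share is at least 0.5263.
Only Hana (8/15) clears that bar, contributing 40; the remaining 4 contribute 0. Total contributed: 40.
The joint research fund pays out 1.9 × 40 = 76.00 in total (split across the unequal shares, but the aggregate is all that matters for the group sum).
The 4 free-riders keep 40 each, adding 160. Group total = 160 + 76.00 = 236.00.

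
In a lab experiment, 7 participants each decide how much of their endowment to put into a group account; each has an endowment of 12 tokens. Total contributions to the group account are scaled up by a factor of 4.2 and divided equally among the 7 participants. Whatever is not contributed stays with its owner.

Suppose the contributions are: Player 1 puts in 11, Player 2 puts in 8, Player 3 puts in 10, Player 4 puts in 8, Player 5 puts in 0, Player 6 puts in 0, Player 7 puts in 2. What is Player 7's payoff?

Total contributed: 11 + 8 + 10 + 8 + 0 + 0 + 2 = 39.
Each receives 4.2 × 39 / 7 = 23.40 from the group account.
Player 7 keeps 12 − 2 = 10, so Player 7's payoff is 10 + 23.40 = 33.40.

33.40 tokens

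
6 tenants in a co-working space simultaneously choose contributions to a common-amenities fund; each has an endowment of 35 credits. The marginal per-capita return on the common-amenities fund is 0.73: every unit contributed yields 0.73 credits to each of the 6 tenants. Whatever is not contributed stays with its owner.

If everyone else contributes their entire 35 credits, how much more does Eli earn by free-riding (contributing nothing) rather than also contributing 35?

9.45 credits

Switching from a contribution of 35 to 0 lets Eli keep an extra 35 credits, but lowers the common-amenities fund by 35, which costs Eli their own share of that drop: 0.73 × 35 = 25.55.
Net gain = 35 − 25.55 = 9.45. The private return per contributed unit (0.73) is below 1, so free-riding is indeed the best response regardless of what the others do.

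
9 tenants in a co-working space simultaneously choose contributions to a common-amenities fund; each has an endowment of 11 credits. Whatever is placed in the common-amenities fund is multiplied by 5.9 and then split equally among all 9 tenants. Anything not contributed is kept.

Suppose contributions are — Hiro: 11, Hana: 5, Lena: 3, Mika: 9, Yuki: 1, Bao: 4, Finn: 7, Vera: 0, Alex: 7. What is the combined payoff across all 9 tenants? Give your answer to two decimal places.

Total contributed: 11 + 5 + 3 + 9 + 1 + 4 + 7 + 0 + 7 = 47; total kept: 9 × 11 − 47 = 52.
The common-amenities fund pays out 5.9 × 47 = 277.30 in aggregate.
Group total = 52 + 277.30 = 329.30.

329.30 credits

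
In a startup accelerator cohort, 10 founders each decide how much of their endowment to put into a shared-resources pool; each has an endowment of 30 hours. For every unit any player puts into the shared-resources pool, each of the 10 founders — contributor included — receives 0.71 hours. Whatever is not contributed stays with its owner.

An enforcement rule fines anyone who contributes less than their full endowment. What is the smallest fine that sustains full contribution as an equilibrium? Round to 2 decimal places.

Given the others contribute fully, the best deviation is to contribute 0 (any partial contribution still incurs the fine and gives up units whose private return 0.71 is below 1).
Deviating from 30 to 0 saves 30 hours but forfeits the deviator's share of the drop in the shared-resources pool: 0.71 × 30 = 21.30.
So the deviation gain is 30 − 21.30 = 8.70, and the fine must be at least 8.70 hours to wipe it out.

8.70 hours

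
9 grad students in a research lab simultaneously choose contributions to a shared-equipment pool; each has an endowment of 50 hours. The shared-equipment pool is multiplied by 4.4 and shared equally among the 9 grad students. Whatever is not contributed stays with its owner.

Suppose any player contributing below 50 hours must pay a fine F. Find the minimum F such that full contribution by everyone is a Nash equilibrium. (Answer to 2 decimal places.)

25.56 hours

Given the others contribute fully, the best deviation is to contribute 0 (any partial contribution still incurs the fine and gives up units whose private return 0.4889 is below 1).
Deviating from 50 to 0 saves 50 hours but forfeits the deviator's share of the drop in the shared-equipment pool: 4.4/9 × 50 = 24.44.
So the deviation gain is 50 − 24.44 = 25.56, and the fine must be at least 25.56 hours to wipe it out.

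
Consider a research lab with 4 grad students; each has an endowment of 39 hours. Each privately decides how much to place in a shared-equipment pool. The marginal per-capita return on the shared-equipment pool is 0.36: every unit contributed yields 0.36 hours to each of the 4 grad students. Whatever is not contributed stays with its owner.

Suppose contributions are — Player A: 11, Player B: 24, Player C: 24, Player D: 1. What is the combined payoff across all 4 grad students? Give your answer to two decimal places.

Total contributed: 11 + 24 + 24 + 1 = 60; total kept: 4 × 39 − 60 = 96.
The shared-equipment pool pays out 0.36 × 4 × 60 = 86.40 in aggregate.
Group total = 96 + 86.40 = 182.40.

182.40 hours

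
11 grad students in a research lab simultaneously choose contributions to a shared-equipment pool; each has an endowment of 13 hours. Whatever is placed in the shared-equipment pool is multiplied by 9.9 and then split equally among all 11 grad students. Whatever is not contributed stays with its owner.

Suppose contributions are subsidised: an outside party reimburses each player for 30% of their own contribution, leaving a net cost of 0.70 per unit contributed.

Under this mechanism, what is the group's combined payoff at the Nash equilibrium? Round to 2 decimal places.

Under the mechanism each unit contributed yields (9.9/11) / 0.70 = 1.2857 back to its contributor per unit of net cost, which exceeds 1, making full contribution the dominant choice for everyone.
At the Nash equilibrium everyone contributes 13. Group total payoff = 11 × (13 × 0.30 + 9.9 × 13) = 1458.60.

1458.60 hours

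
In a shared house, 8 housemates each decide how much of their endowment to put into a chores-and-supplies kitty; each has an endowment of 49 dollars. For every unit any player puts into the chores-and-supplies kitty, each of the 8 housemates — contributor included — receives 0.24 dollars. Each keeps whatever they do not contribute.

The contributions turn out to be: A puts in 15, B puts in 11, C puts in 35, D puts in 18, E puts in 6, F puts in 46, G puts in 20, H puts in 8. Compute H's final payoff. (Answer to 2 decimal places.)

79.16 dollars

Total contributed: 15 + 11 + 35 + 18 + 6 + 46 + 20 + 8 = 159.
Each receives 0.24 × 159 = 38.16 from the chores-and-supplies kitty.
H keeps 49 − 8 = 41, so H's payoff is 41 + 38.16 = 79.16.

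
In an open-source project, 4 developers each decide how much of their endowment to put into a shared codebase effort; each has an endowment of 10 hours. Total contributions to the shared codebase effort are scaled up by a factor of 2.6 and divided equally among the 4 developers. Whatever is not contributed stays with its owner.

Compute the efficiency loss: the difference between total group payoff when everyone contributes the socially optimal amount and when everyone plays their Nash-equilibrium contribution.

64.00 hours

Each contributed unit returns 2.6/4 = 0.6500 to its contributor — below 1 — so contributing 0 is dominant for every player. At the Nash equilibrium everyone keeps their 10, and the group total is 4 × 10 = 40.
Each contributed unit returns 2.600 to the group as a whole (0.6500 to each of 4 players), which exceeds 1, so the social optimum is full contribution: group total = 2.600 × 40 = 104.00.
Efficiency loss = 104.00 − 40 = 64.00.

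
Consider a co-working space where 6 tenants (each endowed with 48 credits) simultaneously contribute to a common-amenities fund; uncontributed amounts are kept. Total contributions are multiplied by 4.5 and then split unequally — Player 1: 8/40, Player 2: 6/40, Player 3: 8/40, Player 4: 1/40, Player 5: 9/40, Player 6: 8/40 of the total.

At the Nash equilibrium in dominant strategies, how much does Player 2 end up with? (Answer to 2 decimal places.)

Player j's private return per contributed unit is 4.5 × (j's share). Contributing is weakly dominant for j when that share is at least 1/4.5 = 0.2222, and contributing 0 is dominant otherwise.
Player 5 alone (share 9/40) is above the threshold, contributing 48; the remaining 5 contribute 0. Total contributed: 48.
Player 2 keeps 48 and receives 4.5 × 48 × 6/40 = 32.40 from the common-amenities fund, for a payoff of 80.40.

80.40 credits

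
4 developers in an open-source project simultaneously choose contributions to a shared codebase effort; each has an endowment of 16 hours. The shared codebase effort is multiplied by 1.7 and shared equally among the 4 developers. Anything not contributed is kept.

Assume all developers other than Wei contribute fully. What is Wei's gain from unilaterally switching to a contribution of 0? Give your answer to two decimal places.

Switching from a contribution of 16 to 0 lets Wei keep an extra 16 hours, but lowers the shared codebase effort by 16, which costs Wei their own share of that drop: 1.7/4 × 16 = 6.80.
Net gain = 16 − 6.80 = 9.20. The private return per contributed unit (0.4250) is below 1, so free-riding is indeed the best response regardless of what the others do.

9.20 hours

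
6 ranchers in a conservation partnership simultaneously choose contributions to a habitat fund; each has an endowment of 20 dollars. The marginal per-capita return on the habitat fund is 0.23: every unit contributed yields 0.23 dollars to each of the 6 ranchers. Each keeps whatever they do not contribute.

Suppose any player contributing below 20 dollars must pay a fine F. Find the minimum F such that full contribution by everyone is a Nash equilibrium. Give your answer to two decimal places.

Given the others contribute fully, the best deviation is to contribute 0 (any partial contribution still incurs the fine and gives up units whose private return 0.23 is below 1).
Deviating from 20 to 0 saves 20 dollars but forfeits the deviator's share of the drop in the habitat fund: 0.23 × 20 = 4.60.
So the deviation gain is 20 − 4.60 = 15.40, and the fine must be at least 15.40 dollars to wipe it out.

15.40 dollars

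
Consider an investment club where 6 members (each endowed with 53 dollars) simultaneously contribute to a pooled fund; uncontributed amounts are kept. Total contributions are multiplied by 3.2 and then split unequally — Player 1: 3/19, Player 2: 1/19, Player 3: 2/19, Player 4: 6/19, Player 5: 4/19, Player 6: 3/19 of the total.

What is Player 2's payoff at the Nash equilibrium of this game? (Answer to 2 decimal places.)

61.93 dollars

Player j's private return per contributed unit is 3.2 × (j's share). Contributing is weakly dominant for j when that share is at least 1/3.2 = 0.3125, and contributing 0 is dominant otherwise.
The only share above 0.3125 is Player 4's 6/19, contributing 53; the remaining 5 contribute 0. Total contributed: 53.
Player 2 keeps 53 and receives 3.2 × 53 × 1/19 = 8.93 from the pooled fund, for a payoff of 61.93.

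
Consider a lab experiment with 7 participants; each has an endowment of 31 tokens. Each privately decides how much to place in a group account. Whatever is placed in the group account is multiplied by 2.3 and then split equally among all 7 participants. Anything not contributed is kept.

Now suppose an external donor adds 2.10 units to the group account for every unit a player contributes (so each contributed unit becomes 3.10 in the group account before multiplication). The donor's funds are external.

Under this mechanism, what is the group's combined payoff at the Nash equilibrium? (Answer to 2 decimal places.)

1547.21 tokens

Under the mechanism each unit contributed yields 2.3 × 3.10 / 7 = 1.0186 back to its contributor per unit of net cost, which exceeds 1, making full contribution the dominant choice for everyone.
So the Nash equilibrium is full contribution by all 7; the group earns 2.3 × 3.10 × 217 = 1547.21.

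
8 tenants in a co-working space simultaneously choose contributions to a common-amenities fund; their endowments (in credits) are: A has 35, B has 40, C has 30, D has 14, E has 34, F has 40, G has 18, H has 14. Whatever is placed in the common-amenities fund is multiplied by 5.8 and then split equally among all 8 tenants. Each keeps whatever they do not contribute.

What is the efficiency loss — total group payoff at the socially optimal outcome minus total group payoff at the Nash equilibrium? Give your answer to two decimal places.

The private return per contributed unit is 5.8/8 = 0.7250 < 1 for every player regardless of endowment, so the Nash equilibrium is zero contribution and the group total is Σ E_j = 35 + 40 + 30 + 14 + 34 + 40 + 18 + 14 = 225.
Each contributed unit returns 5.800 to the group, so the social optimum is full contribution by everyone: group total = 5.800 × 225 = 1305.00.
Efficiency loss = (5.800 − 1) × 225 = 1080.00.

1080.00 credits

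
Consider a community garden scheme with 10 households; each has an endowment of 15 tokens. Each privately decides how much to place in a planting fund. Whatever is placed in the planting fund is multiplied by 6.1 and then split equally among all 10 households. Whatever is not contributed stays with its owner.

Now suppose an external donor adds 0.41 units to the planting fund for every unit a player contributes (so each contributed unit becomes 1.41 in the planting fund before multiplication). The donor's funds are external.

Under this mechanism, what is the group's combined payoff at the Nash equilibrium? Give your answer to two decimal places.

The effective private return is 6.1 × 1.41 / 10 = 0.8601, which is still under 1, so the mechanism doesn't change anyone's dominant strategy: zero contribution.
Everyone keeps their endowment and the group total is 10 × 15 = 150.

150.00 tokens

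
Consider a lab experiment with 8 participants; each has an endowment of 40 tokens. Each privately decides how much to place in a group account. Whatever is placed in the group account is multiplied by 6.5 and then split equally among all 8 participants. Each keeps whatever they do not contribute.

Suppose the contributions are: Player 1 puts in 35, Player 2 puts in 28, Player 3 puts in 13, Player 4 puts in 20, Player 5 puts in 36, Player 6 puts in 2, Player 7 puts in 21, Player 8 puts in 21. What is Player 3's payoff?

Total contributed: 35 + 28 + 13 + 20 + 36 + 2 + 21 + 21 = 176.
Each receives 6.5 × 176 / 8 = 143.00 from the group account.
Player 3 keeps 40 − 13 = 27, so Player 3's payoff is 27 + 143.00 = 170.00.

170.00 tokens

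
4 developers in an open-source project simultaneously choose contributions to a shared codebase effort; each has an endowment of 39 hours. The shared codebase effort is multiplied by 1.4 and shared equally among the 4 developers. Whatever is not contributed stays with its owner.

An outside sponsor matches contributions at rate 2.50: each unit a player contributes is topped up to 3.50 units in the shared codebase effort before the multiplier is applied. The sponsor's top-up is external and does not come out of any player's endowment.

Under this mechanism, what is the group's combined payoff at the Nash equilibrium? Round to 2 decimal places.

Under the mechanism each unit contributed yields 1.4 × 3.50 / 4 = 1.2250 back to its contributor per unit of net cost, which exceeds 1, making full contribution the dominant choice for everyone.
At the Nash equilibrium everyone contributes 39. Group total payoff = 1.4 × 3.50 × 156 = 764.40.

764.40 hours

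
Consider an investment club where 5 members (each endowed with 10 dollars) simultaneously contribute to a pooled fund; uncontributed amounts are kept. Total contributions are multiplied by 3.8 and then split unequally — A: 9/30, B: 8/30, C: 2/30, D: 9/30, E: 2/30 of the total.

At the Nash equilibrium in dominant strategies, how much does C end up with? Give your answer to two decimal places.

Each unit j contributes comes back to j as 3.8 × (j's share), so j prefers to contribute only if that share exceeds 1/3.8 = 0.2632; otherwise keeping the unit dominates.
A, B and D are above the threshold, contributing 10 each; the remaining 2 contribute 0. Total contributed: 30.
C keeps 10 and receives 3.8 × 30 × 2/30 = 7.60 from the pooled fund, for a payoff of 17.60.

17.60 dollars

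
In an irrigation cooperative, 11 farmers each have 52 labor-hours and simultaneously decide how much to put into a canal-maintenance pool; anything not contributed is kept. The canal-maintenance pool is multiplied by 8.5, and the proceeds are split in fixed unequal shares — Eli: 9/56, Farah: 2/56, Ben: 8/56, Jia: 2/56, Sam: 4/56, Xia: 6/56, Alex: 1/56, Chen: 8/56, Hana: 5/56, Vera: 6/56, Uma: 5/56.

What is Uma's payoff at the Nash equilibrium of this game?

170.39 labor-hours

A player with share s gets back 8.5·s per unit contributed, so full contribution is dominant for anyone with s > 1/8.5 = 0.1176 and zero contribution is dominant for anyone below.
Eli, Ben and Chen clear that bar, contributing 52 each; the remaining 8 contribute 0. Total contributed: 156.
Uma keeps 52 and receives 8.5 × 156 × 5/56 = 118.39 from the canal-maintenance pool, for a payoff of 170.39.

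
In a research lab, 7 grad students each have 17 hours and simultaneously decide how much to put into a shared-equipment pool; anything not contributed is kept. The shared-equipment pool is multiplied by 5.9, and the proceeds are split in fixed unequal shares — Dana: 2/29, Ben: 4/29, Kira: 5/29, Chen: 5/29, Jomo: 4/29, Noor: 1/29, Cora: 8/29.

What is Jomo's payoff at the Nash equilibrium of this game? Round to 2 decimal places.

58.50 hours

Each unit j contributes comes back to j as 5.9 × (j's share), so j prefers to contribute only if that share exceeds 1/5.9 = 0.1695; otherwise keeping the unit dominates.
Kira, Chen and Cora are above the threshold, contributing 17 each; the remaining 4 contribute 0. Total contributed: 51.
Jomo keeps 17 and receives 5.9 × 51 × 4/29 = 41.50 from the shared-equipment pool, for a payoff of 58.50.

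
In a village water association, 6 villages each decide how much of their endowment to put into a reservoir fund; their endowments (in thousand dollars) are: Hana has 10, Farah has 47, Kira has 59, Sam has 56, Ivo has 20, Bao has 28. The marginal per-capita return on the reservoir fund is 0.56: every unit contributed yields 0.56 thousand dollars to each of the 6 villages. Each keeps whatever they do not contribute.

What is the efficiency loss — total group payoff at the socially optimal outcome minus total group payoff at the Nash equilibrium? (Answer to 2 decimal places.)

519.20 thousand dollars

The private return per contributed unit is 0.56 < 1 for everyone, so the Nash equilibrium is zero contribution and the group total is Σ E_j = 10 + 47 + 59 + 56 + 20 + 28 = 220.
Each contributed unit returns 3.360 to the group, so the social optimum is full contribution by everyone: group total = 3.360 × 220 = 739.20.
Efficiency loss = (3.360 − 1) × 220 = 519.20.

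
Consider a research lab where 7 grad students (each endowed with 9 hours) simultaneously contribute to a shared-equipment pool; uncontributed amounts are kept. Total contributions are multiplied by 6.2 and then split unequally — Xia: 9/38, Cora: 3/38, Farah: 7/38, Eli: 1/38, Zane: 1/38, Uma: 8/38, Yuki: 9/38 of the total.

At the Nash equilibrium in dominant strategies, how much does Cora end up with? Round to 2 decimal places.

26.62 hours

For player j, contributing a unit is worthwhile iff 6.2 × (j's share) ≥ 1, i.e. iff j's share is at least 0.1613.
Xia, Farah, Uma and Yuki clear that bar, contributing 9 each; the remaining 3 contribute 0. Total contributed: 36.
Cora keeps 9 and receives 6.2 × 36 × 3/38 = 17.62 from the shared-equipment pool, for a payoff of 26.62.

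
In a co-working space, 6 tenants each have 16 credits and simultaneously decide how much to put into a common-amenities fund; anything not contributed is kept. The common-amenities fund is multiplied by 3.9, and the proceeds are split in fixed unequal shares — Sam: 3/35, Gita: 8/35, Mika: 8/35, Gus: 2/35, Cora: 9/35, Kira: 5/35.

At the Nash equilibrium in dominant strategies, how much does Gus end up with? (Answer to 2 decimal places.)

For player j, contributing a unit is worthwhile iff 3.9 × (j's share) ≥ 1, i.e. iff j's share is at least 0.2564.
Cora alone (share 9/35) is above the threshold, contributing 16; the remaining 5 contribute 0. Total contributed: 16.
Gus keeps 16 and receives 3.9 × 16 × 2/35 = 3.57 from the common-amenities fund, for a payoff of 19.57.

19.57 credits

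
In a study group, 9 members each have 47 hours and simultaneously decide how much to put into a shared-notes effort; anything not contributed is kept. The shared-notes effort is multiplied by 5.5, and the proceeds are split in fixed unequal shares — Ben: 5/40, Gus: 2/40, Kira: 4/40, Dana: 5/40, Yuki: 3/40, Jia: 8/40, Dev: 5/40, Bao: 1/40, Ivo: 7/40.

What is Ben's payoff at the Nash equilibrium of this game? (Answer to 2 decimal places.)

79.31 hours

Player j's private return per contributed unit is 5.5 × (j's share). Contributing is weakly dominant for j when that share is at least 1/5.5 = 0.1818, and contributing 0 is dominant otherwise.
Jia alone (share 8/40) is above the threshold, contributing 47; the remaining 8 contribute 0. Total contributed: 47.
Ben keeps 47 and receives 5.5 × 47 × 5/40 = 32.31 from the shared-notes effort, for a payoff of 79.31.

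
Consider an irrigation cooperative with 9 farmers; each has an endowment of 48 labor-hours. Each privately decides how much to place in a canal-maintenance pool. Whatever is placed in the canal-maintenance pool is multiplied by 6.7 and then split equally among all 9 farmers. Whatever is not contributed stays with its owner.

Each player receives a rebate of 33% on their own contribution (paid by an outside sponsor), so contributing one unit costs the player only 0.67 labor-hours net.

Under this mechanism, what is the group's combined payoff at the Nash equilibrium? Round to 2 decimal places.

Under the mechanism each unit contributed yields (6.7/9) / 0.67 = 1.1111 back to its contributor per unit of net cost, which exceeds 1, making full contribution the dominant choice for everyone.
So the Nash equilibrium is full contribution by all 9; the group earns 9 × (48 × 0.33 + 6.7 × 48) = 3036.96.

3036.96 labor-hours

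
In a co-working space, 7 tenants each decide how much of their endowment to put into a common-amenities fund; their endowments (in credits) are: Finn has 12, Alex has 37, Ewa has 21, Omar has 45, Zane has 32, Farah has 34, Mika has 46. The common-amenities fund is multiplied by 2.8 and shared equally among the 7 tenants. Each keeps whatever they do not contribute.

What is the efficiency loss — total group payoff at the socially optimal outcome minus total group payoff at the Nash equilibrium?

408.60 credits

The private return per contributed unit is 2.8/7 = 0.4000 < 1 for every player regardless of endowment, so the Nash equilibrium is zero contribution and the group total is Σ E_j = 12 + 37 + 21 + 45 + 32 + 34 + 46 = 227.
Each contributed unit returns 2.800 to the group, so the social optimum is full contribution by everyone: group total = 2.800 × 227 = 635.60.
Efficiency loss = (2.800 − 1) × 227 = 408.60.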